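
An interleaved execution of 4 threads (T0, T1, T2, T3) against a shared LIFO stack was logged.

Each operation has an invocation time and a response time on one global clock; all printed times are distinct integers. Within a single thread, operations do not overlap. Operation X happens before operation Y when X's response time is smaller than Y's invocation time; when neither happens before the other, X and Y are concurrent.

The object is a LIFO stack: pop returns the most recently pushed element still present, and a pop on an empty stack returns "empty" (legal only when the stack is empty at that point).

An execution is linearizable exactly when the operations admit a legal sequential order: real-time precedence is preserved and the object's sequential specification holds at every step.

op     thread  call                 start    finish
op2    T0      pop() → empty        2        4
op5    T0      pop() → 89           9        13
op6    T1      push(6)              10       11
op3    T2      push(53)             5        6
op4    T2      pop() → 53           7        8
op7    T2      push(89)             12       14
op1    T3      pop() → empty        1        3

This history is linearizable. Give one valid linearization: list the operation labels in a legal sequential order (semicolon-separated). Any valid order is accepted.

op1; op2; op3; op4; op6; op7; op5

1. op1 pop() → empty, leaving stack <>
2. op2 pop() → empty, leaving stack <>
3. op3 push(53), leaving stack <53>
4. op4 pop() → 53, leaving stack <>
5. op6 push(6), leaving stack <6>
6. op7 push(89), leaving stack <6,89>
7. op5 pop() → 89, leaving stack <6>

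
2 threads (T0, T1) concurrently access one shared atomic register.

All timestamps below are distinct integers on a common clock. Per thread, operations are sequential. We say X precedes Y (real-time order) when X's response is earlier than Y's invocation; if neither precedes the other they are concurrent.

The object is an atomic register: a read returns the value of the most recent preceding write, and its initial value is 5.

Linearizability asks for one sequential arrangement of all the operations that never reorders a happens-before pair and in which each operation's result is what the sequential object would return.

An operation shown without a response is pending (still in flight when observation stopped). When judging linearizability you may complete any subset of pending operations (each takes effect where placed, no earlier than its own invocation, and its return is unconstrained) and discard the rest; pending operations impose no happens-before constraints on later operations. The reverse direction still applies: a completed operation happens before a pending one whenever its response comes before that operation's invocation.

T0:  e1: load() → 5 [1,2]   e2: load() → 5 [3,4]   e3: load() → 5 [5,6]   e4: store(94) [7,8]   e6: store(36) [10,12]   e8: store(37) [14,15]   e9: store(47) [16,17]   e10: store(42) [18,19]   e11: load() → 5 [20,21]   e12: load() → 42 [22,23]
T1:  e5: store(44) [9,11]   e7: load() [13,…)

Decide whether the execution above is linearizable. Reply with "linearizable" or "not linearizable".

not linearizable

cut after 20 events: linearizable; cut after 21 events (e11 responds, time 21): not linearizable
checked exhaustively: 2 real-time-consistent orders of 10 completed operations, zero legal atomic register replays
no completion choice of the 1 pending operation (e7) rescues it — every subset was tried
one such order, e1, e2, e3, e4, e5, e6, e8, e9, e10, e11 (pending dropped), breaks at step 10 where e11 load() → 5 is illegal
one such order, e1, e2, e3, e4, e6, e5, e8, e9, e10, e11 (pending dropped), breaks at step 10 where e11 load() → 5 is illegal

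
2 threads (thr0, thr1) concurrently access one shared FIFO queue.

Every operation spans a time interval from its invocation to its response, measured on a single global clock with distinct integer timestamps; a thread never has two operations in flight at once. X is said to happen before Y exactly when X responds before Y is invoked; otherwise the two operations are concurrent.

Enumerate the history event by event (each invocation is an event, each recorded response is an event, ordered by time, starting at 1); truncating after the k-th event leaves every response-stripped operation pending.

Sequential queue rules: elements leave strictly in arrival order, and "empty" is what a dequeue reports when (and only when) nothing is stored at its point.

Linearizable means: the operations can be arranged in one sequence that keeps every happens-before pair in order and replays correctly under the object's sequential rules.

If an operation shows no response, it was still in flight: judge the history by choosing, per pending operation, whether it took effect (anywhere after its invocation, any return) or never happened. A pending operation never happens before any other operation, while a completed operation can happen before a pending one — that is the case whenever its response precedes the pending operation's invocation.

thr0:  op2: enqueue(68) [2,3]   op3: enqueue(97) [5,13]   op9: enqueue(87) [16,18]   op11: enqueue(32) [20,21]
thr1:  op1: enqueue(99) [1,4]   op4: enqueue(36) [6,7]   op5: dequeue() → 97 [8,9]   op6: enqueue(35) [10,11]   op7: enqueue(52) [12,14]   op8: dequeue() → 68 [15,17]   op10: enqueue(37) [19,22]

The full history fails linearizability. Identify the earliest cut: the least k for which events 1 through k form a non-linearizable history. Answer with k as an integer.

one valid order for events 1..8 is op1, op2, op3, op4:
after step 1 (op1 enqueue(99)): queue <99>
after step 2 (op2 enqueue(68)): queue <99,68>
after step 3 (op3 enqueue(97) (pending, included)): queue <99,68,97>
after step 4 (op4 enqueue(36)): queue <99,68,97,36>
event 9 — op5's response, time 9 — after it, nothing linearizes
no completion choice of the 1 pending operation (op3) rescues it — every subset was tried
one such order, op1, op2, op4, op5 (pending dropped), breaks at step 4 where op5 dequeue() → 97 is illegal
one such order, op2, op1, op4, op5 (pending dropped), breaks at step 4 where op5 dequeue() → 97 is illegal

9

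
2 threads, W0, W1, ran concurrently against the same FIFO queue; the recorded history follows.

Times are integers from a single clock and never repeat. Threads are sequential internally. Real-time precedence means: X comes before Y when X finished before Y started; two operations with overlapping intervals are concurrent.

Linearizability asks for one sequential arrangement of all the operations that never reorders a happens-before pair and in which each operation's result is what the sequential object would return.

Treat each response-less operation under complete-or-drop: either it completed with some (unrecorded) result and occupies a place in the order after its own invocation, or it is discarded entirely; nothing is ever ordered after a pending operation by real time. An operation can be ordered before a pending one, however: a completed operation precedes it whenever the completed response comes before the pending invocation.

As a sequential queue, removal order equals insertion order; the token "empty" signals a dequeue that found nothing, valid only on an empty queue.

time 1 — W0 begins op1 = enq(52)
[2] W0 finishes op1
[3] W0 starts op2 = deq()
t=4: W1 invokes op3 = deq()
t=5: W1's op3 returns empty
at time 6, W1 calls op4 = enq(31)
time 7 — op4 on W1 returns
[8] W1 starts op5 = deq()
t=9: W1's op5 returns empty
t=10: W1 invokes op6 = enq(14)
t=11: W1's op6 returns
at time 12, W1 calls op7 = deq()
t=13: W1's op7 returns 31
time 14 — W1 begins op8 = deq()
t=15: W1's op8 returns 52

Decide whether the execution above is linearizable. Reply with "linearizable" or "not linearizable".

cut after 8 events: linearizable; cut after 9 events (op5 responds, time 9): not linearizable
exactly one order of the 4 completed ops respects real time; the FIFO queue replay fails
no completion choice of the 1 pending operation (op2) rescues it — every subset was tried
for example op1, op3, op4, op5 (pending dropped) fails at step 2: op3 deq() → empty is not legal there

not linearizable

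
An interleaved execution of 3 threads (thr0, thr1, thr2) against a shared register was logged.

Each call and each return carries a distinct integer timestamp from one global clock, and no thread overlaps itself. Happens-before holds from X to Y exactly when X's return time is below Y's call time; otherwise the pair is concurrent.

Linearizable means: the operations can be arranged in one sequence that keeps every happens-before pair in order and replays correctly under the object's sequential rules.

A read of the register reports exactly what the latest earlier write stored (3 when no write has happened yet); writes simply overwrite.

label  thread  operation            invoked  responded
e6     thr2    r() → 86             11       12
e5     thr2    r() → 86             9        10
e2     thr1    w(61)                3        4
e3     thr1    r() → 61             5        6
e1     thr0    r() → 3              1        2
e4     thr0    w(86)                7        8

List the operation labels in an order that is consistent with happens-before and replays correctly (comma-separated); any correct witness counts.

e1, e2, e3, e4, e5, e6

1. e1 r() → 3, leaving value 3
2. e2 w(61), leaving value 61
3. e3 r() → 61, leaving value 61
4. e4 w(86), leaving value 86
5. e5 r() → 86, leaving value 86
6. e6 r() → 86, leaving value 86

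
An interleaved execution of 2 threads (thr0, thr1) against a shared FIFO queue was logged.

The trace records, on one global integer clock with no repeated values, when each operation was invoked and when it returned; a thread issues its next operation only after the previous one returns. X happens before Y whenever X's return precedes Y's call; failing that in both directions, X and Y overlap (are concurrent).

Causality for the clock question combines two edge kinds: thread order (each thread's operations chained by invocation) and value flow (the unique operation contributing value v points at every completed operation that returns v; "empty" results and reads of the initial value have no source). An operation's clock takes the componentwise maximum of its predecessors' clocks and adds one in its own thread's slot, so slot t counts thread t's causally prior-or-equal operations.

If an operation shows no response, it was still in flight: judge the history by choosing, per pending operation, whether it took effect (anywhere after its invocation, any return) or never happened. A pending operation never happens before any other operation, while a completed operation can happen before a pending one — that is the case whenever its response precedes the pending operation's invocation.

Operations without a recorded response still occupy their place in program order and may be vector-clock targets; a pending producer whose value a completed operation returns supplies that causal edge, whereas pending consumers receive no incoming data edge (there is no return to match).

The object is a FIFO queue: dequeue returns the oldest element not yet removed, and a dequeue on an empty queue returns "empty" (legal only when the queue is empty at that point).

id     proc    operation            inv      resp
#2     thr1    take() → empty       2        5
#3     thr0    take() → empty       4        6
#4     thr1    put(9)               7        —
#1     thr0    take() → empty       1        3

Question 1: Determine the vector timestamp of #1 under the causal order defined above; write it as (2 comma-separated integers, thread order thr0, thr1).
invoked at 2, #2 has no predecessors; its own thr1 bump gives (0, 1)
invoked at 1, #1 has no predecessors; its own thr0 bump gives (1, 0)
#4, invoked 7, takes VC(#2)=(0, 1) under max, adds 1 for thr1 → (0, 2)
#3, invoked 4, takes VC(#1)=(1, 0) under max, adds 1 for thr0 → (2, 0)
target: VC(#1) = (1, 0)

(1, 0)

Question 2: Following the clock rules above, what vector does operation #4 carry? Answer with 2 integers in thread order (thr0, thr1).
root op #2, invoked 2: fresh clock plus thr1's own tick → (0, 1)
root op #1, invoked 1: fresh clock plus thr0's own tick → (1, 0)
#4 (invocation 7): componentwise max over VC(#2)=(0, 1), +1 at thr1, giving (0, 2)
#3 (invocation 4): componentwise max over VC(#1)=(1, 0), +1 at thr0, giving (2, 0)
target: VC(#4) = (0, 2)

(0, 2)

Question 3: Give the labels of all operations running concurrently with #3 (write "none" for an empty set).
concurrent with #3 ([4,6]): every op whose interval crosses 4..6
#1 [1,3]: before
#2 [2,5]: concurrent
#4 [7,…): after

#2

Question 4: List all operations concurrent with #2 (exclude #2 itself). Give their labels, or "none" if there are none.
#2 runs from 2 to 5; window-overlapping ops are concurrent
#1 [1,3]: concurrent
#3 [4,6]: concurrent
#4 [7,…): after

#1, #3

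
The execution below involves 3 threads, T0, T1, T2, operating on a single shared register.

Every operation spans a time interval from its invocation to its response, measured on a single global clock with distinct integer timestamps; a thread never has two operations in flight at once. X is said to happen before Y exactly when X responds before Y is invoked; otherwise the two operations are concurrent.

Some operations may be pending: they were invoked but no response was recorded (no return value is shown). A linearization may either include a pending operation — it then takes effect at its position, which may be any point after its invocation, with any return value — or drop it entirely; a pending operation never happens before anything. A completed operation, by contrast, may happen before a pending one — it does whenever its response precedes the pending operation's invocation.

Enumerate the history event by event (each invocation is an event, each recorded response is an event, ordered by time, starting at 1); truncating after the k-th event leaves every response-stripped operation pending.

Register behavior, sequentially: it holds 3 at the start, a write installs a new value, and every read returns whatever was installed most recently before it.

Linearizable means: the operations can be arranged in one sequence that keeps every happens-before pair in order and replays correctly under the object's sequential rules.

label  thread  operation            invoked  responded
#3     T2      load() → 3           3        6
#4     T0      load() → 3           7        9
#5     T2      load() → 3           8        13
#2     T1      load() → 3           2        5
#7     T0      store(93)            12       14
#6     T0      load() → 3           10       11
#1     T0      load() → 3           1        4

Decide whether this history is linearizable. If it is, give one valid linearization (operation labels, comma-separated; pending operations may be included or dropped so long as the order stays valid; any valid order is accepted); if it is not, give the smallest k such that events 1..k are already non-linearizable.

after step 1 (#1 load() → 3): value 3
after step 2 (#2 load() → 3): value 3
after step 3 (#3 load() → 3): value 3
after step 4 (#4 load() → 3): value 3
after step 5 (#5 load() → 3): value 3
after step 6 (#6 load() → 3): value 3
after step 7 (#7 store(93)): value 93

linearizable — witness: #1, #2, #3, #4, #5, #6, #7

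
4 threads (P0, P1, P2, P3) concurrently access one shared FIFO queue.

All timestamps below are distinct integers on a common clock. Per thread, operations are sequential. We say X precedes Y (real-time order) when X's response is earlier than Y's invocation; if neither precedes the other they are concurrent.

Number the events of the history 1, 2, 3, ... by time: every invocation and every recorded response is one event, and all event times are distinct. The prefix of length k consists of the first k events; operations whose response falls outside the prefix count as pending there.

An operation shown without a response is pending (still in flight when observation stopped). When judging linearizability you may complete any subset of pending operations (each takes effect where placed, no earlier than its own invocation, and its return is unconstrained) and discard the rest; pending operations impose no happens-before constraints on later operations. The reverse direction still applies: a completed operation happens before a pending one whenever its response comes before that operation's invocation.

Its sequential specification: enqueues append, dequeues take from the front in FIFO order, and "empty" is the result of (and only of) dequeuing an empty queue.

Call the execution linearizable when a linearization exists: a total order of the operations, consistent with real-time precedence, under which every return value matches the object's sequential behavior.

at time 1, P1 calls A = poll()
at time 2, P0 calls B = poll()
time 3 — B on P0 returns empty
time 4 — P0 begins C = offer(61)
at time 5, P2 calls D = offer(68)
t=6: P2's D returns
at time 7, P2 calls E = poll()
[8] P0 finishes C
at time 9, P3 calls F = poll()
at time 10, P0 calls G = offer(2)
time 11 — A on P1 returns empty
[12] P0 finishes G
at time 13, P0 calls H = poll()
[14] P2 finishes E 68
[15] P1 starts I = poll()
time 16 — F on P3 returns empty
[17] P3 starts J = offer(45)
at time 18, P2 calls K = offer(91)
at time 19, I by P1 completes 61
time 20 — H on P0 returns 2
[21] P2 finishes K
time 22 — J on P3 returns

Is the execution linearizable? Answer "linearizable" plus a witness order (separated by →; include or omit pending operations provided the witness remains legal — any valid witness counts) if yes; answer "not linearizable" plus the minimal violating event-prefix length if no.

1. A poll() → empty, leaving queue <>
2. B poll() → empty, leaving queue <>
3. D offer(68), leaving queue <68>
4. C offer(61), leaving queue <68,61>
5. E poll() → 68, leaving queue <61>
6. G offer(2), leaving queue <61,2>
7. I poll() → 61, leaving queue <2>
8. H poll() → 2, leaving queue <>
9. F poll() → empty, leaving queue <>
10. J offer(45), leaving queue <45>
11. K offer(91), leaving queue <45,91>

linearizable — witness: A → B → D → C → E → G → I → H → F → J → K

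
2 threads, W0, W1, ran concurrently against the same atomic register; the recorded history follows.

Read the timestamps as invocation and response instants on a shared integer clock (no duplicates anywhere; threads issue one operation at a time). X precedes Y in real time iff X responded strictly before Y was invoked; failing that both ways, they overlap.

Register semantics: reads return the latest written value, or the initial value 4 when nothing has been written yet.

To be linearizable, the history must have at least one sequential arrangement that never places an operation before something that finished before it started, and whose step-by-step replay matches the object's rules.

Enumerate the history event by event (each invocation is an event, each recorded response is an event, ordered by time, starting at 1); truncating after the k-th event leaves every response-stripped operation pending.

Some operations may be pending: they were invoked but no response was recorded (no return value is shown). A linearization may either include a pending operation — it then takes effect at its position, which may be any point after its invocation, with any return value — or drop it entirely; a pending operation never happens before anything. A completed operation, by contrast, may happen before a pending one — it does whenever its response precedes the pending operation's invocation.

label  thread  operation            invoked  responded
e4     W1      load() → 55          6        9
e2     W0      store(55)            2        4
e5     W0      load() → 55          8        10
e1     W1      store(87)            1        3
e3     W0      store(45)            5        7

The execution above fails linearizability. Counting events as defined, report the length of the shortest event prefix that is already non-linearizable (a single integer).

events 1..9 are linearizable, e.g. via e1, e2, e4, e3:
step 1: e1 store(87) — value 87
step 2: e2 store(55) — value 55
step 3: e4 load() → 55 — value 55
step 4: e3 store(45) — value 45
event 10 — e5's response, time 10 — after it, nothing linearizes
for example e1, e2, e3, e4, e5 fails at step 4: e4 load() → 55 is not legal there
for example e1, e2, e3, e5, e4 fails at step 4: e5 load() → 55 is not legal there

10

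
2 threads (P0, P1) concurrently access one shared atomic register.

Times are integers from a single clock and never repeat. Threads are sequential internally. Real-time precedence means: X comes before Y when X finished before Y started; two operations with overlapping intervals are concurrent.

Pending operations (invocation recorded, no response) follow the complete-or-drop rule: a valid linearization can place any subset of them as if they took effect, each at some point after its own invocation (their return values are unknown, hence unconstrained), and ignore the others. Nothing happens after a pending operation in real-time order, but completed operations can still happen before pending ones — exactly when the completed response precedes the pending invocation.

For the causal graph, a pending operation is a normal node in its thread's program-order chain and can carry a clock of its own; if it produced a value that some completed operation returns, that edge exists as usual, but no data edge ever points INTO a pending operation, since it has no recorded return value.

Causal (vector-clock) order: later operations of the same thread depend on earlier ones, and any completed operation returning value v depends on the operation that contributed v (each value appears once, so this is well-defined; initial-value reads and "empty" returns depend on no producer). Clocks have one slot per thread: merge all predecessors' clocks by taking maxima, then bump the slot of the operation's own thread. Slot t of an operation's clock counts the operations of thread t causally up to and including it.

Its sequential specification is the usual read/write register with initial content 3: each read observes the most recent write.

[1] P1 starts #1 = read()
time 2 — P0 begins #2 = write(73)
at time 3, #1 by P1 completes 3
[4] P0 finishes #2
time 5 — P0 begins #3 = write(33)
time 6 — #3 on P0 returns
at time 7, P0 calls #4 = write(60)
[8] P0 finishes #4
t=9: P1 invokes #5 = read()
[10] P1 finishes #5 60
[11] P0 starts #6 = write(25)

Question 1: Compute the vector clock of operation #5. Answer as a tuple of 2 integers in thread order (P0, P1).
VC(#1, invoked at 1): no causal predecessors; +1 on P1 → (0, 1)
VC(#2, invoked at 2): no causal predecessors; +1 on P0 → (1, 0)
#3, invoked 5, takes VC(#2)=(1, 0) under max, adds 1 for P0 → (2, 0)
#4, invoked 7, takes VC(#3)=(2, 0) under max, adds 1 for P0 → (3, 0)
#6, invoked 11, takes VC(#4)=(3, 0) under max, adds 1 for P0 → (4, 0)
#5, invoked 9, takes VC(#1)=(0, 1), VC(#4)=(3, 0) under max, adds 1 for P1 → (3, 2)
target: VC(#5) = (3, 2)

(3, 2)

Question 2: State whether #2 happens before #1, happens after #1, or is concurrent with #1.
#2 spans [2,4], #1 spans [1,3]
the intervals overlap in both directions

concurrent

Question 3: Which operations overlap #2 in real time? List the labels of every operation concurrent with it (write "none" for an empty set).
#2 spans [2,4]: anything still running between times 2 and 4 counts as concurrent
#1 [1,3]: concurrent
#3 [5,6]: after
#4 [7,8]: after
#5 [9,10]: after
#6 [11,…): after

#1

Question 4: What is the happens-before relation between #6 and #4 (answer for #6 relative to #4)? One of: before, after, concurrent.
#6 spans [11,…), #4 spans [7,8]
resp(#4)=8 < inv(#6)=11

after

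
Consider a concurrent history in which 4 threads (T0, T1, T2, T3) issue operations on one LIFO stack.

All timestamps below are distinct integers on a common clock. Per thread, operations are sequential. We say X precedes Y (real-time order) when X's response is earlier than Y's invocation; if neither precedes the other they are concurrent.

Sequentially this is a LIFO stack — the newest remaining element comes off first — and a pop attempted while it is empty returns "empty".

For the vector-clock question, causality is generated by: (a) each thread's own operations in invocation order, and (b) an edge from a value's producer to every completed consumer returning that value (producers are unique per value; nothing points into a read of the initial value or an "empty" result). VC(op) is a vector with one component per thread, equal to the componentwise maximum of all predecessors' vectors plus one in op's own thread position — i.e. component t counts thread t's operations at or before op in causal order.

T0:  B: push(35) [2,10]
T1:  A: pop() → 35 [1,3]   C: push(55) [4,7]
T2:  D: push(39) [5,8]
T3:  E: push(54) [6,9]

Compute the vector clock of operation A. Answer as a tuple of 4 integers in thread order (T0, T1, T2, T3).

(1, 1, 0, 0)

invoked at 6, E has no predecessors; its own T3 bump gives (0, 0, 0, 1)
invoked at 5, D has no predecessors; its own T2 bump gives (0, 0, 1, 0)
invoked at 2, B has no predecessors; its own T0 bump gives (1, 0, 0, 0)
from VC(B)=(1, 0, 0, 0), A (invoked 1) maxes components and bumps T1 → (1, 1, 0, 0)
from VC(A)=(1, 1, 0, 0), C (invoked 4) maxes components and bumps T1 → (1, 2, 0, 0)
target: VC(A) = (1, 1, 0, 0)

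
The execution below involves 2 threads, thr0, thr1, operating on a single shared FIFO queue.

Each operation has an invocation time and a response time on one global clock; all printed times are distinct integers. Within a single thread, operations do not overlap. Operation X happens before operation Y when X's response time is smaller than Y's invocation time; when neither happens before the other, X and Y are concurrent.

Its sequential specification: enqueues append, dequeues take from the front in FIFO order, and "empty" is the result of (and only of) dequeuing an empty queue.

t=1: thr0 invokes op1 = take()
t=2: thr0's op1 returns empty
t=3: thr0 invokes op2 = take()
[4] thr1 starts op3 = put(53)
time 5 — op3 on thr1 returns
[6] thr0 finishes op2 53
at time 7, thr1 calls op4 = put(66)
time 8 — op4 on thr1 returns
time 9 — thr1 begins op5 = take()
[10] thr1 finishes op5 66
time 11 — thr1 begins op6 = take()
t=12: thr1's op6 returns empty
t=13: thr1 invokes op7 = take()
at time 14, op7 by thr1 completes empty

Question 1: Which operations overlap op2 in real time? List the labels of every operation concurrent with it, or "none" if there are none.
Answer: op3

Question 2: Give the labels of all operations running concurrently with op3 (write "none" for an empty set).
Answer: op2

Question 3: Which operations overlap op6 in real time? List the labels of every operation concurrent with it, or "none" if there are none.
Answer: none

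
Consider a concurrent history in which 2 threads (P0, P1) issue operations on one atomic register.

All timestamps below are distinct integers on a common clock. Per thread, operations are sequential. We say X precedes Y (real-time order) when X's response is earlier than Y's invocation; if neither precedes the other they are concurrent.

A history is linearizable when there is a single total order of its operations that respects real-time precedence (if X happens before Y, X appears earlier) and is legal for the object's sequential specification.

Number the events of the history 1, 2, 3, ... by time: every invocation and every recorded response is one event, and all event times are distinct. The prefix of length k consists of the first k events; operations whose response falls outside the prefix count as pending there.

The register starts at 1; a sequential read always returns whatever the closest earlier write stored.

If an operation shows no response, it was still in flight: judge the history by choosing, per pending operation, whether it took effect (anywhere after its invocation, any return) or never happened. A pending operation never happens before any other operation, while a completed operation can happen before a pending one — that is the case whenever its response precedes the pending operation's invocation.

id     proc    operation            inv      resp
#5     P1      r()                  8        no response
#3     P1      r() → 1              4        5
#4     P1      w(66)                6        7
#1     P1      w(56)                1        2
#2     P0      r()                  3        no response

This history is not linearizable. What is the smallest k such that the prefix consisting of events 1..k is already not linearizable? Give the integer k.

events 1..4 are still linearizable — one witness is #1:
1. #1 w(56), leaving value 56
with event 5 included (#3 responding at time 5), all real-time-consistent orders fail
including or dropping the 1 pending operation (#2) in any combination fails
e.g. #1, #3 (pending dropped): illegal at step 2, since #3 r() → 1 cannot apply there

5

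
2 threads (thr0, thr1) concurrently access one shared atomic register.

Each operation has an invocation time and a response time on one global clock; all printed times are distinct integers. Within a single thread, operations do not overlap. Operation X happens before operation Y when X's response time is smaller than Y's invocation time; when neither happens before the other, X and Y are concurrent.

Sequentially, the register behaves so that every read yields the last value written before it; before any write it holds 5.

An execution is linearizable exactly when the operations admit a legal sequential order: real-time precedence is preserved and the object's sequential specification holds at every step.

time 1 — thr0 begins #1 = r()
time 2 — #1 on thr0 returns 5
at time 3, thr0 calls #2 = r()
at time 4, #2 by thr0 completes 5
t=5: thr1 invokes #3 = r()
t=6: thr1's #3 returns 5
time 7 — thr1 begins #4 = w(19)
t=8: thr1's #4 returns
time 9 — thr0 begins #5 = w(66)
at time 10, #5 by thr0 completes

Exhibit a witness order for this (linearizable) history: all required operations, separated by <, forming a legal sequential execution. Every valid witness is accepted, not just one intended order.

#1 < #2 < #3 < #4 < #5

after step 1 (#1 r() → 5): value 5
after step 2 (#2 r() → 5): value 5
after step 3 (#3 r() → 5): value 5
after step 4 (#4 w(19)): value 19
after step 5 (#5 w(66)): value 66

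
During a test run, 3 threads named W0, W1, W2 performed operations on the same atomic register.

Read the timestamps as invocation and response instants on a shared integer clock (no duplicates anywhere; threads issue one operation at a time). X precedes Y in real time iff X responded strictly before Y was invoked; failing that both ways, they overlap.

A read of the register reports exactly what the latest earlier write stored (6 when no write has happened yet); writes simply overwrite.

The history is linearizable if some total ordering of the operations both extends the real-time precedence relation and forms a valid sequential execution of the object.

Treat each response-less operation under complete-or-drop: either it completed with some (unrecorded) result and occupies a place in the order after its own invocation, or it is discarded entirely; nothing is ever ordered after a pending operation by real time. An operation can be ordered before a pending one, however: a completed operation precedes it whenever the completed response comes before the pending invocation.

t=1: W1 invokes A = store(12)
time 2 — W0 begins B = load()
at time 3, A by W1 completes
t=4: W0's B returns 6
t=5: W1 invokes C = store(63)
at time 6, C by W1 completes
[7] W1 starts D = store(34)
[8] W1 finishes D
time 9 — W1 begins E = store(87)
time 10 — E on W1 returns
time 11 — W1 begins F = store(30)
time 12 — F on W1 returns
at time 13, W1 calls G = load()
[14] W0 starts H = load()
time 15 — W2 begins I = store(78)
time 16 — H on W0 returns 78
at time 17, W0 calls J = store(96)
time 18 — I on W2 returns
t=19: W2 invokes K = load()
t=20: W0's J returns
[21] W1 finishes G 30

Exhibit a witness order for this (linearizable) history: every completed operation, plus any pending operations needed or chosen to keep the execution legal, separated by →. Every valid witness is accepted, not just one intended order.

step 1: B load() → 6 — value 6
step 2: A store(12) — value 12
step 3: C store(63) — value 63
step 4: D store(34) — value 34
step 5: E store(87) — value 87
step 6: F store(30) — value 30
step 7: G load() → 30 — value 30
step 8: I store(78) — value 78
step 9: H load() → 78 — value 78
step 10: J store(96) — value 96

B → A → C → D → E → F → G → I → H → J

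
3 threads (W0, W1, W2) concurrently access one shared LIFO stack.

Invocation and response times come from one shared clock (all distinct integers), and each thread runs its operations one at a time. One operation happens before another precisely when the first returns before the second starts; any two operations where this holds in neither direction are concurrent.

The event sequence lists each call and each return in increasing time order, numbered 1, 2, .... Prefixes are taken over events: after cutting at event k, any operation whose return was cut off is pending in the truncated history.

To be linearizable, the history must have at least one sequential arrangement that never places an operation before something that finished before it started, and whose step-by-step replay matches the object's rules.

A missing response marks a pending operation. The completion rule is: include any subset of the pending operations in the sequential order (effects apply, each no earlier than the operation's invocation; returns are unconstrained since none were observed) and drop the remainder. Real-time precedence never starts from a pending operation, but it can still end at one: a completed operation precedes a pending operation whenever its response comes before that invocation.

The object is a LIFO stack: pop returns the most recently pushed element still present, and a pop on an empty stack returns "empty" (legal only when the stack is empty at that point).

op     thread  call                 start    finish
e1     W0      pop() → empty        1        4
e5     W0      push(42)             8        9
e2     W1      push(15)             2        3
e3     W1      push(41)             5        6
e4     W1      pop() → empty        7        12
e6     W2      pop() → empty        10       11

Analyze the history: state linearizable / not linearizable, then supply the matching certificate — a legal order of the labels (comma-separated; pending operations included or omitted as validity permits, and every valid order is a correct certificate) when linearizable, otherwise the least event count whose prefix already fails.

not linearizable — minimal violating prefix: 11 events

the violation lands at event 11, e6's response at time 11: events 1..10 linearize, events 1..11 do not
the 5 completed operations admit 2 real-time orders; each fails the LIFO stack replay
completion choices over the 1 pending operation (e4) were checked; none helps
take e1, e2, e3, e5, e6 (pending dropped): step 5 already fails, because e6 pop() → empty cannot occur there
take e2, e1, e3, e5, e6 (pending dropped): step 2 already fails, because e1 pop() → empty cannot occur there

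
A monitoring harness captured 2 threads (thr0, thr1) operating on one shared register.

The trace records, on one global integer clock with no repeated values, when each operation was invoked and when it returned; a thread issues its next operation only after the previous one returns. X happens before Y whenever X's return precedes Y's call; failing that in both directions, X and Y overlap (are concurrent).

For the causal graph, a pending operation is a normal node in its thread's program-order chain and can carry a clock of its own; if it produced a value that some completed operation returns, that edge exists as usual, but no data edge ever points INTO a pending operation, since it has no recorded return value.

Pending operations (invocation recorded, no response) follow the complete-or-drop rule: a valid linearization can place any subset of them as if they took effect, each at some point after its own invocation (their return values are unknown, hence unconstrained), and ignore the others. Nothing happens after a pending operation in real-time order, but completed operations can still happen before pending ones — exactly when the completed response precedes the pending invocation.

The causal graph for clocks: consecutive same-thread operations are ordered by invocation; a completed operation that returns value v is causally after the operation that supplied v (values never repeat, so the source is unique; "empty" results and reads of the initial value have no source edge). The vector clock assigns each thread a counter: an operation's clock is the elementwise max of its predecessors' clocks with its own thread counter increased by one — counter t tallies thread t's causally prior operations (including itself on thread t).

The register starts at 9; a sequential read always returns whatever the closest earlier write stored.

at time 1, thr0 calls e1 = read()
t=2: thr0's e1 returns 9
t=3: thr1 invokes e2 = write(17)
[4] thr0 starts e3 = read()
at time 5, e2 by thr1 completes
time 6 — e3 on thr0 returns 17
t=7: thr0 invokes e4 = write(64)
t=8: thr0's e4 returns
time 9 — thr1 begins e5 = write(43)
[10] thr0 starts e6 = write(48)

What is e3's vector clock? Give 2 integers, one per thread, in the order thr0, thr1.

(2, 1)

VC(e2, invoked at 3): no causal predecessors; +1 on thr1 → (0, 1)
VC(e1, invoked at 1): no causal predecessors; +1 on thr0 → (1, 0)
merge at e5 (invoked 9): VC(e2)=(0, 1), own-thread bump on thr1 → (0, 2)
merge at e3 (invoked 4): VC(e1)=(1, 0), VC(e2)=(0, 1), own-thread bump on thr0 → (2, 1)
merge at e4 (invoked 7): VC(e3)=(2, 1), own-thread bump on thr0 → (3, 1)
merge at e6 (invoked 10): VC(e4)=(3, 1), own-thread bump on thr0 → (4, 1)
target: VC(e3) = (2, 1)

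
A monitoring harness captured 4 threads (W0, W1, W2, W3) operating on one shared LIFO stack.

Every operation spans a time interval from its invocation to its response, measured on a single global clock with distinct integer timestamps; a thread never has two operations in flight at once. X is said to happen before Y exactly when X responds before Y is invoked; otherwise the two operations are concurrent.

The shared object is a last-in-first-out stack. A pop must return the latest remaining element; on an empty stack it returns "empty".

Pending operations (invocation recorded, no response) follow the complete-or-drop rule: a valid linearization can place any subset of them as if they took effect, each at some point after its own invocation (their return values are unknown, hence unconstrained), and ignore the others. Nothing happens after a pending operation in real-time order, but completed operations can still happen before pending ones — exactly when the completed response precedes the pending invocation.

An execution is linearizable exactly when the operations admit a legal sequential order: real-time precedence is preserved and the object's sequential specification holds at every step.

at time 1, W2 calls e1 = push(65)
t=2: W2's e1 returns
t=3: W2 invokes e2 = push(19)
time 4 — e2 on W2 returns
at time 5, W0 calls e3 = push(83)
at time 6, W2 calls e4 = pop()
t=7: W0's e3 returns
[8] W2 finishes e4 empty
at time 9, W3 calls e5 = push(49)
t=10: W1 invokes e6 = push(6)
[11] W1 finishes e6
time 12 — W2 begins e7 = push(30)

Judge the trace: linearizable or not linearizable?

not linearizable

prefix check: 1..7 passes, 1..8 fails once e4's time-8 response joins
2 orders of the 4 completed LIFO stack ops respect real time; none is legal
sample order e1, e2, e3, e4 stalls at step 4 — e4 pop() → empty has no legal effect
sample order e1, e2, e4, e3 stalls at step 3 — e4 pop() → empty has no legal effect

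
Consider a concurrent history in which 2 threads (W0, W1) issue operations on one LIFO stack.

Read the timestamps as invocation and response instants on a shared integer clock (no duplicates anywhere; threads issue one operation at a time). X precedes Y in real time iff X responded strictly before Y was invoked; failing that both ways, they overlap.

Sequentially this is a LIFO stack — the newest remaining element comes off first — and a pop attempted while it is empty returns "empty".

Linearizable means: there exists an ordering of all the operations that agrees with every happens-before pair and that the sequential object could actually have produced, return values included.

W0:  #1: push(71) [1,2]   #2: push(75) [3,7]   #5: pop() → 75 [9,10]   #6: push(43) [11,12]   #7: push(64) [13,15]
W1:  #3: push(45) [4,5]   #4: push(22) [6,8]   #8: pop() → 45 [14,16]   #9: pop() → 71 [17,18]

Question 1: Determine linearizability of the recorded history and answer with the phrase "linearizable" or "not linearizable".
not linearizable

prefix check: 1..15 passes, 1..16 fails once #8's time-16 response joins
no legal order exists: 6 real-time-consistent candidates over 8 completed LIFO stack operations, all rejected
take #1, #2, #3, #4, #5, #6, #7, #8: step 5 already fails, because #5 pop() → 75 cannot occur there
take #1, #2, #3, #4, #5, #6, #8, #7: step 5 already fails, because #5 pop() → 75 cannot occur there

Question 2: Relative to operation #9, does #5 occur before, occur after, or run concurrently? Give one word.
before

#5 spans [9,10], #9 spans [17,18]
resp(#5)=10 < inv(#9)=17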